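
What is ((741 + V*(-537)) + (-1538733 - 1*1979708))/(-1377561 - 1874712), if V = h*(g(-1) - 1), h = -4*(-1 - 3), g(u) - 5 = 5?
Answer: 3595028/3252273 ≈ 1.1054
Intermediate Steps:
g(u) = 10 (g(u) = 5 + 5 = 10)
h = 16 (h = -4*(-4) = 16)
V = 144 (V = 16*(10 - 1) = 16*9 = 144)
((741 + V*(-537)) + (-1538733 - 1*1979708))/(-1377561 - 1874712) = ((741 + 144*(-537)) + (-1538733 - 1*1979708))/(-1377561 - 1874712) = ((741 - 77328) + (-1538733 - 1979708))/(-3252273) = (-76587 - 3518441)*(-1/3252273) = -3595028*(-1/3252273) = 3595028/3252273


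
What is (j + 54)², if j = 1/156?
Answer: 70980625/24336 ≈ 2916.7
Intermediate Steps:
j = 1/156 ≈ 0.0064103
(j + 54)² = (1/156 + 54)² = (8425/156)² = 70980625/24336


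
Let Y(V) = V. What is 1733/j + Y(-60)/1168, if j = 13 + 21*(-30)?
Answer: -515291/180164 ≈ -2.8601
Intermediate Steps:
j = -617 (j = 13 - 630 = -617)
1733/j + Y(-60)/1168 = 1733/(-617) - 60/1168 = 1733*(-1/617) - 60*1/1168 = -1733/617 - 15/292 = -515291/180164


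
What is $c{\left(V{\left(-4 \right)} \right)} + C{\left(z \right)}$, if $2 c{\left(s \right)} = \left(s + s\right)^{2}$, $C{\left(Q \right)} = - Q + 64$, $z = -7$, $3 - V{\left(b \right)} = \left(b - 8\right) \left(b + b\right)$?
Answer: $17369$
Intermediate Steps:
$V{\left(b \right)} = 3 - 2 b \left(-8 + b\right)$ ($V{\left(b \right)} = 3 - \left(b - 8\right) \left(b + b\right) = 3 - \left(-8 + b\right) 2 b = 3 - 2 b \left(-8 + b\right)$)
$C{\left(Q \right)} = 64 - Q$
$c{\left(s \right)} = 2 s^{2}$ ($c{\left(s \right)} = \frac{\left(s + s\right)^{2}}{2} = \frac{\left(2 s\right)^{2}}{2} = \frac{4 s^{2}}{2} = 2 s^{2}$)
$c{\left(V{\left(-4 \right)} \right)} + C{\left(z \right)} = 2 \left(3 - 2 \left(-4\right)^{2} + 16 \left(-4\right)\right)^{2} + \left(64 - -7\right) = 2 \left(3 - 32 - 64\right)^{2} + \left(64 + 7\right) = 2 \left(3 - 32 - 64\right)^{2} + 71 = 2 \left(-93\right)^{2} + 71 = 2 \cdot 8649 + 71 = 17298 + 71 = 17369$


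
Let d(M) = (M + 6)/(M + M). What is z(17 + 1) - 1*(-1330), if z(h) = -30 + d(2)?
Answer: 1302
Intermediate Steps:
d(M) = (6 + M)/(2*M) (d(M) = (6 + M)/((2*M)) = (6 + M)*(1/(2*M)) = (6 + M)/(2*M))
z(h) = -28 (z(h) = -30 + (1/2)*(6 + 2)/2 = -30 + (1/2)*(1/2)*8 = -30 + 2 = -28)
z(17 + 1) - 1*(-1330) = -28 - 1*(-1330) = -28 + 1330 = 1302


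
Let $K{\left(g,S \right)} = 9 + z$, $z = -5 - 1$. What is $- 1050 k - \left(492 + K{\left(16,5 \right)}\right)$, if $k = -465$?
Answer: $487755$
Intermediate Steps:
$z = -6$
$K{\left(g,S \right)} = 3$ ($K{\left(g,S \right)} = 9 - 6 = 3$)
$- 1050 k - \left(492 + K{\left(16,5 \right)}\right) = \left(-1050\right) \left(-465\right) - 495 = 488250 - 495 = 487755$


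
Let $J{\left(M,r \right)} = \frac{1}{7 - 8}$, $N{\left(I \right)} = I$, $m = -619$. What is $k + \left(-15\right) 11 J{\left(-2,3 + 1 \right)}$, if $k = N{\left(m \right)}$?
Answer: $-454$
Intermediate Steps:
$k = -619$
$J{\left(M,r \right)} = -1$ ($J{\left(M,r \right)} = \frac{1}{-1} = -1$)
$k + \left(-15\right) 11 J{\left(-2,3 + 1 \right)} = -619 + \left(-15\right) 11 \left(-1\right) = -619 - -165 = -619 + 165 = -454$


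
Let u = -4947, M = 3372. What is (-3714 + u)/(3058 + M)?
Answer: -8661/6430 ≈ -1.3470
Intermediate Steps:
(-3714 + u)/(3058 + M) = (-3714 - 4947)/(3058 + 3372) = -8661/6430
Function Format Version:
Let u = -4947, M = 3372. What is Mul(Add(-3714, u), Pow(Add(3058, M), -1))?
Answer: Rational(-8661, 6430) ≈ -1.3470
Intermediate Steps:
Mul(Add(-3714, u), Pow(Add(3058, M), -1)) = Mul(Add(-3714, -4947), Pow(Add(3058, 3372), -1)) = Mul(-8661, Pow(6430, -1)) = Mul(-8661, Rational(1, 6430)) = Rational(-8661, 6430)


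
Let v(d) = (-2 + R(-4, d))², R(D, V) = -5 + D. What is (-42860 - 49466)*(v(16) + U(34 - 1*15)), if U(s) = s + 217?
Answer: -32960382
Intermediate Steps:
U(s) = 217 + s
v(d) = 121 (v(d) = (-2 + (-5 - 4))² = (-2 - 9)² = (-11)² = 121)
(-42860 - 49466)*(v(16) + U(34 - 1*15)) = (-42860 - 49466)*(121 + (217 + (34 - 1*15))) = -92326*(121 + (217 + (34 - 15))) = -92326*(121 + (217 + 19)) = -92326*(121 + 236) = -92326*357 = -32960382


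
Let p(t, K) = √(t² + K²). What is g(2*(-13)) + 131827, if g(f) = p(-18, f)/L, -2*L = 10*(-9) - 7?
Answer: 131827 + 20*√10/97 ≈ 1.3183e+5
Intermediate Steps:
p(t, K) = √(K² + t²)
L = 97/2 (L = -(10*(-9) - 7)/2 = -(-90 - 7)/2 = -½*(-97) = 97/2 ≈ 48.500)
g(f) = 2*√(324 + f²)/97 (g(f) = √(f² + (-18)²)/(97/2) = √(f² + 324)*(2/97) = √(324 + f²)*(2/97) = 2*√(324 + f²)/97)
g(2*(-13)) + 131827 = 2*√(324 + (2*(-13))²)/97 + 131827 = 2*√(324 + (-26)²)/97 + 131827 = 2*√(324 + 676)/97 + 131827 = 2*√1000/97 + 131827 = 2*(10*√10)/97 + 131827 = 20*√10/97 + 131827 = 131827 + 20*√10/97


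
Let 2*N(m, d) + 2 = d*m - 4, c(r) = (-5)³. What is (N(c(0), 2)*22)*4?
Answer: -11264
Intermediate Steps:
c(r) = -125
N(m, d) = -3 + d*m/2 (N(m, d) = -1 + (d*m - 4)/2 = -1 + (-4 + d*m)/2 = -1 + (-2 + d*m/2) = -3 + d*m/2)
(N(c(0), 2)*22)*4 = ((-3 + (½)*2*(-125))*22)*4 = ((-3 - 125)*22)*4 = -128*22*4 = -2816*4 = -11264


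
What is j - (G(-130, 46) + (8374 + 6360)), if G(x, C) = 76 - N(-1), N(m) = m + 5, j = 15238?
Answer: 432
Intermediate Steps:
N(m) = 5 + m
G(x, C) = 72 (G(x, C) = 76 - (5 - 1) = 76 - 1*4 = 76 - 4 = 72)
j - (G(-130, 46) + (8374 + 6360)) = 15238 - (72 + (8374 + 6360)) = 15238 - (72 + 14734) = 15238 - 1*14806 = 15238 - 14806 = 432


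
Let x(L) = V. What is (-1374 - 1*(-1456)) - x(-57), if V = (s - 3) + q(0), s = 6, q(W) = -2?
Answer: 81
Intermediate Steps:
V = 1 (V = (6 - 3) - 2 = 3 - 2 = 1)
x(L) = 1
(-1374 - 1*(-1456)) - x(-57) = (-1374 - 1*(-1456)) - 1*1 = (-1374 + 1456) - 1 = 82 - 1 = 81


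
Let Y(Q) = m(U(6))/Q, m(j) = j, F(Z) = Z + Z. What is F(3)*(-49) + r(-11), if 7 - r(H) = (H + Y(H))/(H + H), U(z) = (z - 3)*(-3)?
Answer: -34783/121 ≈ -287.46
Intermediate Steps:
U(z) = 9 - 3*z (U(z) = (-3 + z)*(-3) = 9 - 3*z)
F(Z) = 2*Z
Y(Q) = -9/Q (Y(Q) = (9 - 3*6)/Q = (9 - 18)/Q = -9/Q)
r(H) = 7 - (H - 9/H)/(2*H) (r(H) = 7 - (H - 9/H)/(H + H) = 7 - (H - 9/H)/(2*H))
F(3)*(-49) + r(-11) = (2*3)*(-49) + (13/2 + (9/2)/(-11)²) = 6*(-49) + (13/2 + (9/2)*(1/121)) = -294 + (13/2 + 9/242) = -294 + 791/121 = -34783/121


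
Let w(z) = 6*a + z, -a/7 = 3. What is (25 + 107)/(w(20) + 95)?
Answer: -12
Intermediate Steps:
a = -21 (a = -7*3 = -21)
w(z) = -126 + z (w(z) = 6*(-21) + z = -126 + z)
(25 + 107)/(w(20) + 95) = (25 + 107)/((-126 + 20) + 95) = 132/(-106 + 95) = 132/(-11) = 132*(-1/11) = -12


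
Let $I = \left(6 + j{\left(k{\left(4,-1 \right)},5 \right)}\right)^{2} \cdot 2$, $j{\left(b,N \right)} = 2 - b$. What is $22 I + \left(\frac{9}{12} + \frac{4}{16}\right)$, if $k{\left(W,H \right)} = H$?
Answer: $3565$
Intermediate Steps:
$I = 162$ ($I = \left(6 + \left(2 - -1\right)\right)^{2} \cdot 2 = \left(6 + \left(2 + 1\right)\right)^{2} \cdot 2 = \left(6 + 3\right)^{2} \cdot 2 = 9^{2} \cdot 2 = 81 \cdot 2 = 162$)
$22 I + \left(\frac{9}{12} + \frac{4}{16}\right) = 22 \cdot 162 + \left(\frac{9}{12} + \frac{4}{16}\right) = 3564 + \left(9 \cdot \frac{1}{12} + 4 \cdot \frac{1}{16}\right) = 3564 + \left(\frac{3}{4} + \frac{1}{4}\right) = 3564 + 1 = 3565$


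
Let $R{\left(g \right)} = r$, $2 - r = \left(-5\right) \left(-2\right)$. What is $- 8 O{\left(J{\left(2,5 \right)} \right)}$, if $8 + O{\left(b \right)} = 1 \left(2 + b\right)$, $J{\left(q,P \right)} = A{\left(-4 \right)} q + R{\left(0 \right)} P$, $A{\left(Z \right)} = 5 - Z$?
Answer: $224$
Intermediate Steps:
$r = -8$ ($r = 2 - \left(-5\right) \left(-2\right) = 2 - 10 = -8$)
$R{\left(g \right)} = -8$
$J{\left(q,P \right)} = - 8 P + 9 q$ ($J{\left(q,P \right)} = \left(5 - -4\right) q - 8 P = \left(5 + 4\right) q - 8 P = 9 q - 8 P = - 8 P + 9 q$)
$O{\left(b \right)} = -6 + b$ ($O{\left(b \right)} = -8 + 1 \left(2 + b\right) = -8 + \left(2 + b\right) = -6 + b$)
$- 8 O{\left(J{\left(2,5 \right)} \right)} = - 8 \left(-6 + \left(\left(-8\right) 5 + 9 \cdot 2\right)\right) = - 8 \left(-6 + \left(-40 + 18\right)\right) = - 8 \left(-6 - 22\right) = \left(-8\right) \left(-28\right) = 224$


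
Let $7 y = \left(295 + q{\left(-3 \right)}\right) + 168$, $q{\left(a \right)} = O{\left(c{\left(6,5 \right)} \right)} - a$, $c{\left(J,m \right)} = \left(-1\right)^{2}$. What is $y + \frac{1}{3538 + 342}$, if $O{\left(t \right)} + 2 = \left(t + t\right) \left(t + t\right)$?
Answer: $\frac{1815847}{27160} \approx 66.857$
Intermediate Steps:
$c{\left(J,m \right)} = 1$
$O{\left(t \right)} = -2 + 4 t^{2}$ ($O{\left(t \right)} = -2 + \left(t + t\right) \left(t + t\right) = -2 + 2 t 2 t = -2 + 4 t^{2}$)
$q{\left(a \right)} = 2 - a$ ($q{\left(a \right)} = \left(-2 + 4 \cdot 1^{2}\right) - a = \left(-2 + 4 \cdot 1\right) - a = \left(-2 + 4\right) - a = 2 - a$)
$y = \frac{468}{7}$ ($y = \frac{\left(295 + \left(2 - -3\right)\right) + 168}{7} = \frac{\left(295 + \left(2 + 3\right)\right) + 168}{7} = \frac{\left(295 + 5\right) + 168}{7} = \frac{300 + 168}{7} = \frac{1}{7} \cdot 468 = \frac{468}{7} \approx 66.857$)
$y + \frac{1}{3538 + 342} = \frac{468}{7} + \frac{1}{3538 + 342} = \frac{468}{7} + \frac{1}{3880} = \frac{1815847}{27160}$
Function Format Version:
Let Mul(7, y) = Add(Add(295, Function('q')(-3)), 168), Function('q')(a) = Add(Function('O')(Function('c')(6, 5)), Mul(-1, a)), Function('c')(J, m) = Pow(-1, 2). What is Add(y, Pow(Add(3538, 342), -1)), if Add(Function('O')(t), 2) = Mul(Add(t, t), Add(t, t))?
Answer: Rational(1815847, 27160) ≈ 66.857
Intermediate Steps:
Function('c')(J, m) = 1
Function('O')(t) = Add(-2, Mul(4, Pow(t, 2))) (Function('O')(t) = Add(-2, Mul(Add(t, t), Add(t, t))) = Add(-2, Mul(Mul(2, t), Mul(2, t))) = Add(-2, Mul(4, Pow(t, 2))))
Function('q')(a) = Add(2, Mul(-1, a)) (Function('q')(a) = Add(Add(-2, Mul(4, Pow(1, 2))), Mul(-1, a)) = Add(Add(-2, Mul(4, 1)), Mul(-1, a)) = Add(Add(-2, 4), Mul(-1, a)) = Add(2, Mul(-1, a)))
y = Rational(468, 7) (y = Mul(Rational(1, 7), Add(Add(295, Add(2, Mul(-1, -3))), 168)) = Mul(Rational(1, 7), Add(Add(295, Add(2, 3)), 168)) = Mul(Rational(1, 7), Add(Add(295, 5), 168)) = Mul(Rational(1, 7), Add(300, 168)) = Mul(Rational(1, 7), 468) = Rational(468, 7) ≈ 66.857)
Add(y, Pow(Add(3538, 342), -1)) = Add(Rational(468, 7), Pow(Add(3538, 342), -1)) = Add(Rational(468, 7), Pow(3880, -1)) = Add(Rational(468, 7), Rational(1, 3880)) = Rational(1815847, 27160)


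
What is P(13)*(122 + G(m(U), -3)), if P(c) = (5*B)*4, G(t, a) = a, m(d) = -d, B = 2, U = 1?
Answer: 4760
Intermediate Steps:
P(c) = 40 (P(c) = (5*2)*4 = 10*4 = 40)
P(13)*(122 + G(m(U), -3)) = 40*(122 - 3) = 40*119 = 4760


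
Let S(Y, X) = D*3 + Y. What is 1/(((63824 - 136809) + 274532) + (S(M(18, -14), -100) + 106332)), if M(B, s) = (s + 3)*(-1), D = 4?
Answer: 1/307902 ≈ 3.2478e-6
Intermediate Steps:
M(B, s) = -3 - s (M(B, s) = (3 + s)*(-1) = -3 - s)
S(Y, X) = 12 + Y (S(Y, X) = 4*3 + Y = 12 + Y)
1/(((63824 - 136809) + 274532) + (S(M(18, -14), -100) + 106332)) = 1/(((63824 - 136809) + 274532) + ((12 + (-3 - 1*(-14))) + 106332)) = 1/((-72985 + 274532) + ((12 + (-3 + 14)) + 106332)) = 1/(201547 + ((12 + 11) + 106332)) = 1/(201547 + (23 + 106332)) = 1/(201547 + 106355) = 1/307902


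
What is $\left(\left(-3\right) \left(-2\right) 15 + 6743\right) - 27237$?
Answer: $-20404$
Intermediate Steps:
$\left(\left(-3\right) \left(-2\right) 15 + 6743\right) - 27237 = \left(6 \cdot 15 + 6743\right) - 27237 = \left(90 + 6743\right) - 27237 = 6833 - 27237 = -20404$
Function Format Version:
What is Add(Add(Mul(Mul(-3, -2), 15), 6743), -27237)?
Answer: -20404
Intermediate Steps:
Add(Add(Mul(Mul(-3, -2), 15), 6743), -27237) = Add(Add(Mul(6, 15), 6743), -27237) = Add(Add(90, 6743), -27237) = Add(6833, -27237) = -20404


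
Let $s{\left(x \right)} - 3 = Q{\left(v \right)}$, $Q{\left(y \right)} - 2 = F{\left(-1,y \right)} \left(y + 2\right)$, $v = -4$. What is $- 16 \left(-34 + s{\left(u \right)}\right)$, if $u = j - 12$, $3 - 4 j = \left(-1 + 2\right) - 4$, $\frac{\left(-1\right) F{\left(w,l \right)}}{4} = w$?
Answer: $592$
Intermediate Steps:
$F{\left(w,l \right)} = - 4 w$
$j = \frac{3}{2}$ ($j = \frac{3}{4} - \frac{\left(-1 + 2\right) - 4}{4} = \frac{3}{4} - \frac{1 - 4}{4} = \frac{3}{4} - - \frac{3}{4} = \frac{3}{4} + \frac{3}{4} = \frac{3}{2} \approx 1.5$)
$u = - \frac{21}{2}$ ($u = \frac{3}{2} - 12 = - \frac{21}{2} \approx -10.5$)
$Q{\left(y \right)} = 10 + 4 y$ ($Q{\left(y \right)} = 2 + \left(-4\right) \left(-1\right) \left(y + 2\right) = 2 + 4 \left(2 + y\right) = 2 + \left(8 + 4 y\right) = 10 + 4 y$)
$s{\left(x \right)} = -3$ ($s{\left(x \right)} = 3 + \left(10 + 4 \left(-4\right)\right) = 3 + \left(10 - 16\right) = 3 - 6 = -3$)
$- 16 \left(-34 + s{\left(u \right)}\right) = - 16 \left(-34 - 3\right) = \left(-16\right) \left(-37\right) = 592$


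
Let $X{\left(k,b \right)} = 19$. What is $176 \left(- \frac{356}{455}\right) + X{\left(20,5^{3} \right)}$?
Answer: $- \frac{54011}{455} \approx -118.71$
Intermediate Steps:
$176 \left(- \frac{356}{455}\right) + X{\left(20,5^{3} \right)} = 176 \left(- \frac{356}{455}\right) + 19 = - \frac{62656}{455} + 19 = - \frac{54011}{455}$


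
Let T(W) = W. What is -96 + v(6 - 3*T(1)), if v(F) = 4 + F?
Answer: -89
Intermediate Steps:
-96 + v(6 - 3*T(1)) = -96 + (4 + (6 - 3*1)) = -96 + (4 + (6 - 3)) = -96 + (4 + 3) = -96 + 7 = -89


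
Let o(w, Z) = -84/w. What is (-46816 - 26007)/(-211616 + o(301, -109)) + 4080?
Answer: 37129091389/9099500 ≈ 4080.3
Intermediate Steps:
(-46816 - 26007)/(-211616 + o(301, -109)) + 4080 = (-46816 - 26007)/(-211616 - 84/301) + 4080 = -72823/(-211616 - 84*1/301) + 4080 = -72823/(-211616 - 12/43) + 4080 = -72823/(-9099500/43) + 4080 = -72823*(-43/9099500) + 4080 = 3131389/9099500 + 4080 = 37129091389/9099500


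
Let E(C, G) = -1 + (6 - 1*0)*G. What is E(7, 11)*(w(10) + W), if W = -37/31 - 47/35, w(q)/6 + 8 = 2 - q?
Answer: -1389856/217 ≈ -6404.9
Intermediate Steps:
w(q) = -36 - 6*q (w(q) = -48 + 6*(2 - q) = -48 + (12 - 6*q) = -36 - 6*q)
E(C, G) = -1 + 6*G (E(C, G) = -1 + (6 + 0)*G = -1 + 6*G)
W = -2752/1085 (W = -37*1/31 - 47*1/35 = -37/31 - 47/35 = -2752/1085 ≈ -2.5364)
E(7, 11)*(w(10) + W) = (-1 + 6*11)*((-36 - 6*10) - 2752/1085) = (-1 + 66)*((-36 - 60) - 2752/1085) = 65*(-96 - 2752/1085) = 65*(-106912/1085) = -1389856/217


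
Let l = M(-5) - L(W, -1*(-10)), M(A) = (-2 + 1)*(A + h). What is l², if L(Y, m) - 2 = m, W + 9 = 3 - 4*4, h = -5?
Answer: 4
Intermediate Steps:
W = -22 (W = -9 + (3 - 4*4) = -9 + (3 - 16) = -9 - 13 = -22)
L(Y, m) = 2 + m
M(A) = 5 - A (M(A) = (-2 + 1)*(A - 5) = -(-5 + A) = 5 - A)
l = -2 (l = (5 - 1*(-5)) - (2 - 1*(-10)) = (5 + 5) - (2 + 10) = 10 - 1*12 = 10 - 12 = -2)
l² = (-2)² = 4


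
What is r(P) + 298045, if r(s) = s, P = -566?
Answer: 297479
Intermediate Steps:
r(P) + 298045 = -566 + 298045 = 297479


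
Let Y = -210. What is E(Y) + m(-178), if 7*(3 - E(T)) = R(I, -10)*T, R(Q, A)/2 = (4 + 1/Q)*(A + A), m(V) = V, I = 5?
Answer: -5215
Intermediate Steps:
R(Q, A) = 4*A*(4 + 1/Q) (R(Q, A) = 2*((4 + 1/Q)*(A + A)) = 2*((4 + 1/Q)*(2*A)) = 2*(2*A*(4 + 1/Q)) = 4*A*(4 + 1/Q))
E(T) = 3 + 24*T (E(T) = 3 - (16*(-10) + 4*(-10)/5)*T/7 = 3 - (-160 + 4*(-10)*(⅕))*T/7 = 3 - (-160 - 8)*T/7 = 3 - (-24)*T = 3 + 24*T)
E(Y) + m(-178) = (3 + 24*(-210)) - 178 = (3 - 5040) - 178 = -5037 - 178 = -5215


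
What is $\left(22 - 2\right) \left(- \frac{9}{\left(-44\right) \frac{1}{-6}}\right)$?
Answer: $- \frac{270}{11} \approx -24.545$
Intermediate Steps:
$\left(22 - 2\right) \left(- \frac{9}{\left(-44\right) \frac{1}{-6}}\right) = 20 \left(- \frac{9}{\left(-44\right) \left(- \frac{1}{6}\right)}\right) = 20 \left(- \frac{9}{\frac{22}{3}}\right) = 20 \left(\left(-9\right) \frac{3}{22}\right) = 20 \left(- \frac{27}{22}\right) = - \frac{270}{11}$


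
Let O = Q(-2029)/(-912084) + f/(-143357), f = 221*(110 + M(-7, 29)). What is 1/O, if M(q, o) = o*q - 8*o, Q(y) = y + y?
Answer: 65376812994/33046088003 ≈ 1.9784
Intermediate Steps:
Q(y) = 2*y
M(q, o) = -8*o + o*q
f = -71825 (f = 221*(110 + 29*(-8 - 7)) = 221*(110 + 29*(-15)) = 221*(110 - 435) = 221*(-325) = -71825)
O = 33046088003/65376812994 (O = (2*(-2029))/(-912084) - 71825/(-143357) = -4058*(-1/912084) - 71825*(-1/143357) = 2029/456042 + 71825/143357 = 33046088003/65376812994 ≈ 0.50547)
1/O = 1/(33046088003/65376812994) = 65376812994/33046088003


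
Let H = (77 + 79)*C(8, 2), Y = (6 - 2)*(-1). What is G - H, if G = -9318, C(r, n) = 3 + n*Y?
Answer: -8538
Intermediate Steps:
Y = -4 (Y = 4*(-1) = -4)
C(r, n) = 3 - 4*n (C(r, n) = 3 + n*(-4) = 3 - 4*n)
H = -780 (H = (77 + 79)*(3 - 4*2) = 156*(3 - 8) = 156*(-5) = -780)
G - H = -9318 - 1*(-780) = -9318 + 780 = -8538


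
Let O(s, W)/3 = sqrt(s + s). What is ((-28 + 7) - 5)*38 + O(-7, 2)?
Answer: -988 + 3*I*sqrt(14) ≈ -988.0 + 11.225*I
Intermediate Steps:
O(s, W) = 3*sqrt(2)*sqrt(s) (O(s, W) = 3*sqrt(s + s) = 3*sqrt(2*s) = 3*(sqrt(2)*sqrt(s)) = 3*sqrt(2)*sqrt(s))
((-28 + 7) - 5)*38 + O(-7, 2) = ((-28 + 7) - 5)*38 + 3*sqrt(2)*sqrt(-7) = (-21 - 5)*38 + 3*sqrt(2)*(I*sqrt(7)) = -26*38 + 3*I*sqrt(14) = -988 + 3*I*sqrt(14)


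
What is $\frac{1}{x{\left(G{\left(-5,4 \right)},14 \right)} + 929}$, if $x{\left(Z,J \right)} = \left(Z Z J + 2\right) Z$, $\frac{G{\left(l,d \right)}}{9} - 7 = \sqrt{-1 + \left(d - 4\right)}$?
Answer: $\frac{3287387}{13027293416605} - \frac{1490094 i}{13027293416605} \approx 2.5235 \cdot 10^{-7} - 1.1438 \cdot 10^{-7} i$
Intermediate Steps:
$G{\left(l,d \right)} = 63 + 9 \sqrt{-5 + d}$ ($G{\left(l,d \right)} = 63 + 9 \sqrt{-1 + \left(d - 4\right)} = 63 + 9 \sqrt{-1 + \left(-4 + d\right)} = 63 + 9 \sqrt{-5 + d}$)
$x{\left(Z,J \right)} = Z \left(2 + J Z^{2}\right)$ ($x{\left(Z,J \right)} = \left(Z^{2} J + 2\right) Z = \left(J Z^{2} + 2\right) Z = \left(2 + J Z^{2}\right) Z = Z \left(2 + J Z^{2}\right)$)
$\frac{1}{x{\left(G{\left(-5,4 \right)},14 \right)} + 929} = \frac{1}{\left(63 + 9 \sqrt{-5 + 4}\right) \left(2 + 14 \left(63 + 9 \sqrt{-5 + 4}\right)^{2}\right) + 929} = \frac{1}{\left(63 + 9 \sqrt{-1}\right) \left(2 + 14 \left(63 + 9 \sqrt{-1}\right)^{2}\right) + 929} = \frac{1}{\left(63 + 9 i\right) \left(2 + 14 \left(63 + 9 i\right)^{2}\right) + 929} = \frac{1}{\left(2 + 14 \left(63 + 9 i\right)^{2}\right) \left(63 + 9 i\right) + 929} = \frac{1}{929 + \left(2 + 14 \left(63 + 9 i\right)^{2}\right) \left(63 + 9 i\right)}$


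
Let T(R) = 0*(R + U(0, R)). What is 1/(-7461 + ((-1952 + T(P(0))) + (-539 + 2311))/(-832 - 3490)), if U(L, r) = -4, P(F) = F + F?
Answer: -2161/16123131 ≈ -0.00013403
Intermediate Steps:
P(F) = 2*F
T(R) = 0 (T(R) = 0*(R - 4) = 0*(-4 + R) = 0)
1/(-7461 + ((-1952 + T(P(0))) + (-539 + 2311))/(-832 - 3490)) = 1/(-7461 + ((-1952 + 0) + (-539 + 2311))/(-832 - 3490)) = 1/(-7461 + (-1952 + 1772)/(-4322)) = 1/(-7461 - 180*(-1/4322)) = 1/(-7461 + 90/2161) = 1/(-16123131/2161) = -2161/16123131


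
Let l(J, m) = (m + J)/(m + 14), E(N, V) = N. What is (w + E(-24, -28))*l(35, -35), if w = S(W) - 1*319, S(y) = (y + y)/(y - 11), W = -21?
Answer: 0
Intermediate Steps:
S(y) = 2*y/(-11 + y) (S(y) = (2*y)/(-11 + y) = 2*y/(-11 + y))
w = -5083/16 (w = 2*(-21)/(-11 - 21) - 1*319 = 2*(-21)/(-32) - 319 = 2*(-21)*(-1/32) - 319 = 21/16 - 319 = -5083/16 ≈ -317.69)
l(J, m) = (J + m)/(14 + m)
(w + E(-24, -28))*l(35, -35) = (-5083/16 - 24)*((35 - 35)/(14 - 35)) = -5467*0/(16*(-21)) = -(-781)*0/48 = -5467/16*0 = 0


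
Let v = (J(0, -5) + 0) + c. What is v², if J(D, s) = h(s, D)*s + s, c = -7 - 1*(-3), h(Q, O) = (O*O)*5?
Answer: 81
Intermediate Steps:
h(Q, O) = 5*O² (h(Q, O) = O²*5 = 5*O²)
c = -4 (c = -7 + 3 = -4)
J(D, s) = s + 5*s*D² (J(D, s) = (5*D²)*s + s = 5*s*D² + s = s + 5*s*D²)
v = -9 (v = (-5*(1 + 5*0²) + 0) - 4 = (-5*(1 + 5*0) + 0) - 4 = (-5*(1 + 0) + 0) - 4 = (-5*1 + 0) - 4 = (-5 + 0) - 4 = -5 - 4 = -9)
v² = (-9)² = 81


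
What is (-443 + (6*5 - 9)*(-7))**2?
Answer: 348100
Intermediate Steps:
(-443 + (6*5 - 9)*(-7))**2 = (-443 + (30 - 9)*(-7))**2 = (-443 + 21*(-7))**2 = (-443 - 147)**2 = (-590)**2 = 348100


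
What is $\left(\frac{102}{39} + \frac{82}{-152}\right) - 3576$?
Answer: $- \frac{3531037}{988} \approx -3573.9$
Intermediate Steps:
$\left(\frac{102}{39} + \frac{82}{-152}\right) - 3576 = \left(102 \cdot \frac{1}{39} + 82 \left(- \frac{1}{152}\right)\right) - 3576 = \left(\frac{34}{13} - \frac{41}{76}\right) - 3576 = \frac{2051}{988} - 3576 = - \frac{3531037}{988}$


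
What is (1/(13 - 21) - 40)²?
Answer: 103041/64 ≈ 1610.0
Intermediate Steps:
(1/(13 - 21) - 40)² = (1/(-8) - 40)² = (-⅛ - 40)² = (-321/8)² = 103041/64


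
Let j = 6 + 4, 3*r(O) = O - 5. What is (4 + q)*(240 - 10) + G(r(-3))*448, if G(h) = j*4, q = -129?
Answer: -10830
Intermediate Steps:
r(O) = -5/3 + O/3 (r(O) = (O - 5)/3 = (-5 + O)/3 = -5/3 + O/3)
j = 10
G(h) = 40 (G(h) = 10*4 = 40)
(4 + q)*(240 - 10) + G(r(-3))*448 = (4 - 129)*(240 - 10) + 40*448 = -125*230 + 17920 = -28750 + 17920 = -10830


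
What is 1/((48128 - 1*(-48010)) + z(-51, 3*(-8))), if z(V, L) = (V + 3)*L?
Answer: 1/97290 ≈ 1.0279e-5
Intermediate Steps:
z(V, L) = L*(3 + V) (z(V, L) = (3 + V)*L = L*(3 + V))
1/((48128 - 1*(-48010)) + z(-51, 3*(-8))) = 1/((48128 - 1*(-48010)) + (3*(-8))*(3 - 51)) = 1/((48128 + 48010) - 24*(-48)) = 1/(96138 + 1152) = 1/97290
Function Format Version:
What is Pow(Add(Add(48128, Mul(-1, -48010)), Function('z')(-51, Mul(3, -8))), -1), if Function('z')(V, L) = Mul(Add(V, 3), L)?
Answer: Rational(1, 97290) ≈ 1.0279e-5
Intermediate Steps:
Function('z')(V, L) = Mul(L, Add(3, V)) (Function('z')(V, L) = Mul(Add(3, V), L) = Mul(L, Add(3, V)))
Pow(Add(Add(48128, Mul(-1, -48010)), Function('z')(-51, Mul(3, -8))), -1) = Pow(Add(Add(48128, Mul(-1, -48010)), Mul(Mul(3, -8), Add(3, -51))), -1) = Pow(Add(Add(48128, 48010), Mul(-24, -48)), -1) = Pow(Add(96138, 1152), -1) = Pow(97290, -1) = Rational(1, 97290)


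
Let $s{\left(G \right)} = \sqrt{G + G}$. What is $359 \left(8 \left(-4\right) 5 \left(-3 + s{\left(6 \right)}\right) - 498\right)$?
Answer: $-6462 - 114880 \sqrt{3} \approx -2.0544 \cdot 10^{5}$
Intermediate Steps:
$s{\left(G \right)} = \sqrt{2} \sqrt{G}$ ($s{\left(G \right)} = \sqrt{2 G} = \sqrt{2} \sqrt{G}$)
$359 \left(8 \left(-4\right) 5 \left(-3 + s{\left(6 \right)}\right) - 498\right) = 359 \left(8 \left(-4\right) 5 \left(-3 + \sqrt{2} \sqrt{6}\right) - 498\right) = 359 \left(- 32 \cdot 5 \left(-3 + 2 \sqrt{3}\right) - 498\right) = 359 \left(- 32 \left(-15 + 10 \sqrt{3}\right) - 498\right) = 359 \left(\left(480 - 320 \sqrt{3}\right) - 498\right) = 359 \left(-18 - 320 \sqrt{3}\right) = -6462 - 114880 \sqrt{3}$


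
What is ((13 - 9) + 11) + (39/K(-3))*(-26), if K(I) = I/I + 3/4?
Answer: -3951/7 ≈ -564.43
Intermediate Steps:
K(I) = 7/4 (K(I) = 1 + 3*(¼) = 1 + ¾ = 7/4)
((13 - 9) + 11) + (39/K(-3))*(-26) = ((13 - 9) + 11) + (39/(7/4))*(-26) = (4 + 11) + (39*(4/7))*(-26) = 15 + (156/7)*(-26) = 15 - 4056/7 = -3951/7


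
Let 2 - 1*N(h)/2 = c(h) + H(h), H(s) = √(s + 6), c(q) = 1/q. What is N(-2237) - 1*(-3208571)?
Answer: 7177582277/2237 - 2*I*√2231 ≈ 3.2086e+6 - 94.467*I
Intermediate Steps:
H(s) = √(6 + s)
N(h) = 4 - 2/h - 2*√(6 + h) (N(h) = 4 - 2*(1/h + √(6 + h)) = 4 + (-2/h - 2*√(6 + h)) = 4 - 2/h - 2*√(6 + h))
N(-2237) - 1*(-3208571) = (4 - 2/(-2237) - 2*√(6 - 2237)) - 1*(-3208571) = (4 - 2*(-1/2237) - 2*I*√2231) + 3208571 = (4 + 2/2237 - 2*I*√2231) + 3208571 = (8950/2237 - 2*I*√2231) + 3208571 = 7177582277/2237 - 2*I*√2231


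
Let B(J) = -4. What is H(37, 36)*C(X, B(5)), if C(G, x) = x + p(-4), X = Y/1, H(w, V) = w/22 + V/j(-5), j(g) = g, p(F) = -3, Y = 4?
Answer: 4249/110 ≈ 38.627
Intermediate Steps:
H(w, V) = -V/5 + w/22 (H(w, V) = w/22 + V/(-5) = w*(1/22) + V*(-1/5) = w/22 - V/5 = -V/5 + w/22)
X = 4 (X = 4/1 = 4*1 = 4)
C(G, x) = -3 + x (C(G, x) = x - 3 = -3 + x)
H(37, 36)*C(X, B(5)) = (-1/5*36 + (1/22)*37)*(-3 - 4) = (-36/5 + 37/22)*(-7) = -607/110*(-7) = 4249/110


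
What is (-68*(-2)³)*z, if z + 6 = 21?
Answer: 8160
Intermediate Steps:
z = 15 (z = -6 + 21 = 15)
(-68*(-2)³)*z = -68*(-2)³*15 = -68*(-8)*15 = 544*15 = 8160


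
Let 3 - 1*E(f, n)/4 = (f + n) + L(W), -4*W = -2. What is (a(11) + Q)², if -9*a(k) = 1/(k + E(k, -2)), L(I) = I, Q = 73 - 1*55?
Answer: 5909761/18225 ≈ 324.27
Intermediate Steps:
W = ½ (W = -¼*(-2) = ½ ≈ 0.50000)
Q = 18 (Q = 73 - 55 = 18)
E(f, n) = 10 - 4*f - 4*n (E(f, n) = 12 - 4*((f + n) + ½) = 12 - 4*(½ + f + n) = 12 + (-2 - 4*f - 4*n) = 10 - 4*f - 4*n)
a(k) = -1/(9*(18 - 3*k)) (a(k) = -1/(9*(k + (10 - 4*k - 4*(-2)))) = -1/(9*(k + (10 - 4*k + 8))) = -1/(9*(k + (18 - 4*k))) = -1/(9*(18 - 3*k)))
(a(11) + Q)² = (1/(27*(-6 + 11)) + 18)² = ((1/27)/5 + 18)² = ((1/27)*(⅕) + 18)² = (1/135 + 18)² = (2431/135)² = 5909761/18225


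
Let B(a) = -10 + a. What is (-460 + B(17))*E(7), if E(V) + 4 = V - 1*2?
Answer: -453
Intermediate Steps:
E(V) = -6 + V (E(V) = -4 + (V - 1*2) = -4 + (V - 2) = -4 + (-2 + V) = -6 + V)
(-460 + B(17))*E(7) = (-460 + (-10 + 17))*(-6 + 7) = (-460 + 7)*1 = -453*1 = -453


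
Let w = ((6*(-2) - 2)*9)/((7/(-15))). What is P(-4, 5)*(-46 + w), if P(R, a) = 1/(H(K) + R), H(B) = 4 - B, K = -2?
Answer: 112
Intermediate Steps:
P(R, a) = 1/(6 + R) (P(R, a) = 1/((4 - 1*(-2)) + R) = 1/((4 + 2) + R) = 1/(6 + R))
w = 270 (w = ((-12 - 2)*9)/((7*(-1/15))) = (-14*9)/(-7/15) = -126*(-15/7) = 270)
P(-4, 5)*(-46 + w) = (-46 + 270)/(6 - 4) = 224/2 = (1/2)*224 = 112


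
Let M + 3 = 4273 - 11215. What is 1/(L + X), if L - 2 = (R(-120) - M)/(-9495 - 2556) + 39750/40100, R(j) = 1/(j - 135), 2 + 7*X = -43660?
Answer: -17251850070/107565519811691 ≈ -0.00016038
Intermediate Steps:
M = -6945 (M = -3 + (4273 - 11215) = -3 - 6942 = -6945)
X = -43662/7 (X = -2/7 + (1/7)*(-43660) = -2/7 - 43660/7 = -43662/7 ≈ -6237.4)
R(j) = 1/(-135 + j)
L = 5951817847/2464550010 (L = 2 + ((1/(-135 - 120) - 1*(-6945))/(-9495 - 2556) + 39750/40100) = 2 + ((1/(-255) + 6945)/(-12051) + 39750*(1/40100)) = 2 + ((-1/255 + 6945)*(-1/12051) + 795/802) = 2 + ((1770974/255)*(-1/12051) + 795/802) = 2 + (-1770974/3073005 + 795/802) = 2 + 1022717827/2464550010 = 5951817847/2464550010 ≈ 2.4150)
1/(L + X) = 1/(5951817847/2464550010 - 43662/7) = 1/(-107565519811691/17251850070) = -17251850070/107565519811691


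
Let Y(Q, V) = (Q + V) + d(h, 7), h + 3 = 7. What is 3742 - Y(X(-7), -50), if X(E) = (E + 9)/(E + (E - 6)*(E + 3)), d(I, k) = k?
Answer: 170323/45 ≈ 3785.0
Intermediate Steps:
h = 4 (h = -3 + 7 = 4)
X(E) = (9 + E)/(E + (-6 + E)*(3 + E))
Y(Q, V) = 7 + Q + V (Y(Q, V) = (Q + V) + 7 = 7 + Q + V)
3742 - Y(X(-7), -50) = 3742 - (7 + (9 - 7)/(-18 + (-7)² - 2*(-7)) - 50) = 3742 - (7 + 2/(-18 + 49 + 14) - 50) = 3742 - (7 + 2/45 - 50) = 3742 - 1*(-1933/45) = 3742 + 1933/45 = 170323/45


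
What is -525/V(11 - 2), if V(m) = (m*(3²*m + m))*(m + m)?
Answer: -35/972 ≈ -0.036008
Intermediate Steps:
V(m) = 20*m³ (V(m) = (m*(9*m + m))*(2*m) = (m*(10*m))*(2*m) = (10*m²)*(2*m) = 20*m³)
-525/V(11 - 2) = -525*1/(20*(11 - 2)³) = -525/(20*9³) = -525/(20*729) = -525/14580 = -525*1/14580 = -35/972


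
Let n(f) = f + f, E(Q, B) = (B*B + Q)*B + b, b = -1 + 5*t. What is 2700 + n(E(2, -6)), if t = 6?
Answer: 2302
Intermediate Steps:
b = 29 (b = -1 + 5*6 = -1 + 30 = 29)
E(Q, B) = 29 + B*(Q + B²) (E(Q, B) = (B*B + Q)*B + 29 = (B² + Q)*B + 29 = (Q + B²)*B + 29 = B*(Q + B²) + 29 = 29 + B*(Q + B²))
n(f) = 2*f
2700 + n(E(2, -6)) = 2700 + 2*(29 + (-6)³ - 6*2) = 2700 + 2*(29 - 216 - 12) = 2700 + 2*(-199) = 2700 - 398 = 2302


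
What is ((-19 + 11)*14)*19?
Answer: -2128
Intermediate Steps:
((-19 + 11)*14)*19 = -8*14*19 = -112*19 = -2128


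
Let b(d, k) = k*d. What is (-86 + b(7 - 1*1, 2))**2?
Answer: 5476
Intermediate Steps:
b(d, k) = d*k
(-86 + b(7 - 1*1, 2))**2 = (-86 + (7 - 1*1)*2)**2 = (-86 + (7 - 1)*2)**2 = (-86 + 6*2)**2 = (-86 + 12)**2 = (-74)**2 = 5476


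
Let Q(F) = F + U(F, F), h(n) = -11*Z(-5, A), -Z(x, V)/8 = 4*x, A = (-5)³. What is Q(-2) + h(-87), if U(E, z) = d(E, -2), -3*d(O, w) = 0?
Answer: -1762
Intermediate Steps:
d(O, w) = 0 (d(O, w) = -⅓*0 = 0)
U(E, z) = 0
A = -125
Z(x, V) = -32*x
h(n) = -1760 (h(n) = -(-352)*(-5) = -11*160 = -1760)
Q(F) = F (Q(F) = F + 0 = F)
Q(-2) + h(-87) = -2 - 1760 = -1762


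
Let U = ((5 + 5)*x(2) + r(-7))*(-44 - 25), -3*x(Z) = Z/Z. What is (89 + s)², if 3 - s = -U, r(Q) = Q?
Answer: 648025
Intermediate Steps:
x(Z) = -⅓ (x(Z) = -Z/(3*Z) = -⅓*1 = -⅓)
U = 713 (U = ((5 + 5)*(-⅓) - 7)*(-44 - 25) = (10*(-⅓) - 7)*(-69) = (-10/3 - 7)*(-69) = -31/3*(-69) = 713)
s = 716 (s = 3 - (-1)*713 = 3 - 1*(-713) = 3 + 713 = 716)
(89 + s)² = (89 + 716)² = 805² = 648025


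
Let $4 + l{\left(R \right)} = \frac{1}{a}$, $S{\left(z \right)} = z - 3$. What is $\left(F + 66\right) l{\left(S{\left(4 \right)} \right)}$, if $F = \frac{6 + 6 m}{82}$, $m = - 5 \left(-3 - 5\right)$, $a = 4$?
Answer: $- \frac{1035}{4} \approx -258.75$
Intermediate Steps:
$m = 40$ ($m = \left(-5\right) \left(-8\right) = 40$)
$S{\left(z \right)} = -3 + z$ ($S{\left(z \right)} = z - 3 = -3 + z$)
$F = 3$ ($F = \frac{6 + 6 \cdot 40}{82} = \left(6 + 240\right) \frac{1}{82} = 246 \cdot \frac{1}{82} = 3$)
$l{\left(R \right)} = - \frac{15}{4}$ ($l{\left(R \right)} = -4 + \frac{1}{4} = - \frac{15}{4}$)
$\left(F + 66\right) l{\left(S{\left(4 \right)} \right)} = \left(3 + 66\right) \left(- \frac{15}{4}\right) = 69 \left(- \frac{15}{4}\right) = - \frac{1035}{4}$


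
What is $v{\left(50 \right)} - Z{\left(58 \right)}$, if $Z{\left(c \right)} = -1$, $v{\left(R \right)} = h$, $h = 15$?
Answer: $16$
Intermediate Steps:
$v{\left(R \right)} = 15$
$v{\left(50 \right)} - Z{\left(58 \right)} = 15 - -1 = 15 + 1 = 16$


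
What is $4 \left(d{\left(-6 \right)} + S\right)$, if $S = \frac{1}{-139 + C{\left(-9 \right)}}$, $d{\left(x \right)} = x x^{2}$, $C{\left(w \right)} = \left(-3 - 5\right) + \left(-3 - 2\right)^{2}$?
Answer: $- \frac{52706}{61} \approx -864.03$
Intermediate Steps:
$C{\left(w \right)} = 17$ ($C{\left(w \right)} = -8 + \left(-5\right)^{2} = -8 + 25 = 17$)
$d{\left(x \right)} = x^{3}$
$S = - \frac{1}{122}$ ($S = \frac{1}{-139 + 17} = \frac{1}{-122} = - \frac{1}{122} \approx -0.0081967$)
$4 \left(d{\left(-6 \right)} + S\right) = 4 \left(\left(-6\right)^{3} - \frac{1}{122}\right) = 4 \left(-216 - \frac{1}{122}\right) = 4 \left(- \frac{26353}{122}\right) = - \frac{52706}{61}$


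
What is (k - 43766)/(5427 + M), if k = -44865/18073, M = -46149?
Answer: 791027783/735968706 ≈ 1.0748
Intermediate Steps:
k = -44865/18073 (k = -44865*1/18073 = -44865/18073 ≈ -2.4824)
(k - 43766)/(5427 + M) = (-44865/18073 - 43766)/(5427 - 46149) = -791027783/18073/(-40722) = -791027783/18073*(-1/40722) = 791027783/735968706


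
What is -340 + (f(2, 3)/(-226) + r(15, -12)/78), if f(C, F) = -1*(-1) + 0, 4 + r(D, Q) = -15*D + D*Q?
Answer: -1521508/4407 ≈ -345.25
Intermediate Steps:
r(D, Q) = -4 - 15*D + D*Q (r(D, Q) = -4 + (-15*D + D*Q) = -4 - 15*D + D*Q)
f(C, F) = 1 (f(C, F) = 1 + 0 = 1)
-340 + (f(2, 3)/(-226) + r(15, -12)/78) = -340 + (1/(-226) + (-4 - 15*15 + 15*(-12))/78) = -340 + (1*(-1/226) + (-4 - 225 - 180)*(1/78)) = -340 + (-1/226 - 409*1/78) = -340 + (-1/226 - 409/78) = -340 - 23128/4407 = -1521508/4407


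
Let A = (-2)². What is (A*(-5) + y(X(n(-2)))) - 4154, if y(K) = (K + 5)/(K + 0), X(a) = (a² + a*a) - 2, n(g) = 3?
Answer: -66763/16 ≈ -4172.7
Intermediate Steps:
X(a) = -2 + 2*a² (X(a) = (a² + a²) - 2 = 2*a² - 2 = -2 + 2*a²)
y(K) = (5 + K)/K
A = 4
(A*(-5) + y(X(n(-2)))) - 4154 = (4*(-5) + (5 + (-2 + 2*3²))/(-2 + 2*3²)) - 4154 = (-20 + (5 + (-2 + 2*9))/(-2 + 2*9)) - 4154 = (-20 + (5 + (-2 + 18))/(-2 + 18)) - 4154 = (-20 + (5 + 16)/16) - 4154 = (-20 + (1/16)*21) - 4154 = (-20 + 21/16) - 4154 = -299/16 - 4154 = -66763/16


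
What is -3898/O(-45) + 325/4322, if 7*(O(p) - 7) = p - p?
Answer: -16844881/30254 ≈ -556.78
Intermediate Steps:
O(p) = 7 (O(p) = 7 + (p - p)/7 = 7 + (1/7)*0 = 7 + 0 = 7)
-3898/O(-45) + 325/4322 = -3898/7 + 325/4322 = -16844881/30254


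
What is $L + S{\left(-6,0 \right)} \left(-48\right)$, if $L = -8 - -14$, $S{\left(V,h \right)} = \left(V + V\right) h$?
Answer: $6$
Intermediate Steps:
$S{\left(V,h \right)} = 2 V h$
$L = 6$ ($L = -8 + 14 = 6$)
$L + S{\left(-6,0 \right)} \left(-48\right) = 6 + 2 \left(-6\right) 0 \left(-48\right) = 6 + 0 \left(-48\right) = 6 + 0 = 6$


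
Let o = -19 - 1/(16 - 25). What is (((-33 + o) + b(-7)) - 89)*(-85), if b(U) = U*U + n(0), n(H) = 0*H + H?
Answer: 70295/9 ≈ 7810.6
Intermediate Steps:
o = -170/9 (o = -19 - 1/(-9) = -19 - 1*(-⅑) = -19 + ⅑ = -170/9 ≈ -18.889)
n(H) = H (n(H) = 0 + H = H)
b(U) = U² (b(U) = U*U + 0 = U² + 0 = U²)
(((-33 + o) + b(-7)) - 89)*(-85) = (((-33 - 170/9) + (-7)²) - 89)*(-85) = ((-467/9 + 49) - 89)*(-85) = (-26/9 - 89)*(-85) = -827/9*(-85) = 70295/9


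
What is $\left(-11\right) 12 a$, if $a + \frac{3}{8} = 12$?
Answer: $- \frac{3069}{2} \approx -1534.5$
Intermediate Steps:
$a = \frac{93}{8}$ ($a = - \frac{3}{8} + 12 = \frac{93}{8} \approx 11.625$)
$\left(-11\right) 12 a = \left(-11\right) 12 \cdot \frac{93}{8} = \left(-132\right) \frac{93}{8} = - \frac{3069}{2}$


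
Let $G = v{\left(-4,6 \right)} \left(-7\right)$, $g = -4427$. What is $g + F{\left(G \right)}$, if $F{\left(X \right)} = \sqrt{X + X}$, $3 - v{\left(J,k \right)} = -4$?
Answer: $-4427 + 7 i \sqrt{2} \approx -4427.0 + 9.8995 i$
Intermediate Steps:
$v{\left(J,k \right)} = 7$ ($v{\left(J,k \right)} = 3 - -4 = 3 + 4 = 7$)
$G = -49$ ($G = 7 \left(-7\right) = -49$)
$F{\left(X \right)} = \sqrt{2} \sqrt{X}$ ($F{\left(X \right)} = \sqrt{2 X} = \sqrt{2} \sqrt{X}$)
$g + F{\left(G \right)} = -4427 + \sqrt{2} \sqrt{-49} = -4427 + \sqrt{2} \cdot 7 i = -4427 + 7 i \sqrt{2}$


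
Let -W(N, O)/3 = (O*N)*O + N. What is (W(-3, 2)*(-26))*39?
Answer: -45630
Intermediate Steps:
W(N, O) = -3*N - 3*N*O² (W(N, O) = -3*((O*N)*O + N) = -3*((N*O)*O + N) = -3*(N*O² + N) = -3*(N + N*O²) = -3*N - 3*N*O²)
(W(-3, 2)*(-26))*39 = (-3*(-3)*(1 + 2²)*(-26))*39 = (-3*(-3)*(1 + 4)*(-26))*39 = (-3*(-3)*5*(-26))*39 = (45*(-26))*39 = -1170*39 = -45630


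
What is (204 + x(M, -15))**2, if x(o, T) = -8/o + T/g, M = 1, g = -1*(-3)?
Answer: 36481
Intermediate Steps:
g = 3
x(o, T) = -8/o + T/3
(204 + x(M, -15))**2 = (204 + (-8/1 + (1/3)*(-15)))**2 = (204 + (-8*1 - 5))**2 = (204 + (-8 - 5))**2 = (204 - 13)**2 = 191**2 = 36481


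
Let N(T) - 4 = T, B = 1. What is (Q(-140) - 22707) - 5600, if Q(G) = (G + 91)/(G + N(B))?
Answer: -3821396/135 ≈ -28307.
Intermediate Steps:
N(T) = 4 + T
Q(G) = (91 + G)/(5 + G) (Q(G) = (G + 91)/(G + (4 + 1)) = (91 + G)/(G + 5) = (91 + G)/(5 + G))
(Q(-140) - 22707) - 5600 = ((91 - 140)/(5 - 140) - 22707) - 5600 = (-49/(-135) - 22707) - 5600 = (-1/135*(-49) - 22707) - 5600 = (49/135 - 22707) - 5600 = -3065396/135 - 5600 = -3821396/135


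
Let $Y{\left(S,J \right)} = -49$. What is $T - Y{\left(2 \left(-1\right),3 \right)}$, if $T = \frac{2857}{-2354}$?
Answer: $\frac{112489}{2354} \approx 47.786$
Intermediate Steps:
$T = - \frac{2857}{2354}$ ($T = 2857 \left(- \frac{1}{2354}\right) = - \frac{2857}{2354} \approx -1.2137$)
$T - Y{\left(2 \left(-1\right),3 \right)} = - \frac{2857}{2354} - -49 = - \frac{2857}{2354} + 49 = \frac{112489}{2354}$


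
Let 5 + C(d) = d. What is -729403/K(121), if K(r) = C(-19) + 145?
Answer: -729403/121 ≈ -6028.1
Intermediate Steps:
C(d) = -5 + d
K(r) = 121 (K(r) = (-5 - 19) + 145 = -24 + 145 = 121)
-729403/K(121) = -729403/121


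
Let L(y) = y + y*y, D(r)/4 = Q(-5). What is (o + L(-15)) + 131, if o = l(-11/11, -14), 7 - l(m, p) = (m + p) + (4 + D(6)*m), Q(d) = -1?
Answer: 355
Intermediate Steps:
D(r) = -4 (D(r) = 4*(-1) = -4)
L(y) = y + y**2
l(m, p) = 3 - p + 3*m (l(m, p) = 7 - ((m + p) + (4 - 4*m)) = 7 - (4 + p - 3*m) = 7 + (-4 - p + 3*m) = 3 - p + 3*m)
o = 14 (o = 3 - 1*(-14) + 3*(-11/11) = 3 + 14 + 3*(-11*1/11) = 3 + 14 + 3*(-1) = 3 + 14 - 3 = 14)
(o + L(-15)) + 131 = (14 - 15*(1 - 15)) + 131 = (14 - 15*(-14)) + 131 = (14 + 210) + 131 = 224 + 131 = 355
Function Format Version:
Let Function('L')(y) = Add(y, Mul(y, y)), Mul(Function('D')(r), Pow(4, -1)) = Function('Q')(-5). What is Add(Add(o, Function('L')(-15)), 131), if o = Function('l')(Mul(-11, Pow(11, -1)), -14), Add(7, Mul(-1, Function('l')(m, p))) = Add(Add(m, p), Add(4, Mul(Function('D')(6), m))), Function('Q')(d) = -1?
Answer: 355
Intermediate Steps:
Function('D')(r) = -4 (Function('D')(r) = Mul(4, -1) = -4)
Function('L')(y) = Add(y, Pow(y, 2))
Function('l')(m, p) = Add(3, Mul(-1, p), Mul(3, m)) (Function('l')(m, p) = Add(7, Mul(-1, Add(Add(m, p), Add(4, Mul(-4, m))))) = Add(7, Mul(-1, Add(4, p, Mul(-3, m)))) = Add(7, Add(-4, Mul(-1, p), Mul(3, m))) = Add(3, Mul(-1, p), Mul(3, m)))
o = 14 (o = Add(3, Mul(-1, -14), Mul(3, Mul(-11, Pow(11, -1)))) = Add(3, 14, Mul(3, Mul(-11, Rational(1, 11)))) = Add(3, 14, Mul(3, -1)) = Add(3, 14, -3) = 14)
Add(Add(o, Function('L')(-15)), 131) = Add(Add(14, Mul(-15, Add(1, -15))), 131) = Add(Add(14, Mul(-15, -14)), 131) = Add(Add(14, 210), 131) = Add(224, 131) = 355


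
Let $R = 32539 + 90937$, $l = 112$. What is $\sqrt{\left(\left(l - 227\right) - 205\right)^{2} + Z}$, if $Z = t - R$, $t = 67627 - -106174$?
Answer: $5 \sqrt{6109} \approx 390.8$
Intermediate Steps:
$t = 173801$ ($t = 67627 + 106174 = 173801$)
$R = 123476$
$Z = 50325$ ($Z = 173801 - 123476 = 50325$)
$\sqrt{\left(\left(l - 227\right) - 205\right)^{2} + Z} = \sqrt{\left(\left(112 - 227\right) - 205\right)^{2} + 50325} = \sqrt{\left(-115 - 205\right)^{2} + 50325} = \sqrt{\left(-320\right)^{2} + 50325} = \sqrt{102400 + 50325} = \sqrt{152725} = 5 \sqrt{6109}$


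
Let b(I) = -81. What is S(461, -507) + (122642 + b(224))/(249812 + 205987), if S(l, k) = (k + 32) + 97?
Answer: -172169461/455799 ≈ -377.73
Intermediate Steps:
S(l, k) = 129 + k (S(l, k) = (32 + k) + 97 = 129 + k)
S(461, -507) + (122642 + b(224))/(249812 + 205987) = (129 - 507) + (122642 - 81)/(249812 + 205987) = -378 + 122561/455799 = -172169461/455799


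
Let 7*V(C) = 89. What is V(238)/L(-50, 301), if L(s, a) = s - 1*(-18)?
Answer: -89/224 ≈ -0.39732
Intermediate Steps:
L(s, a) = 18 + s (L(s, a) = s + 18 = 18 + s)
V(C) = 89/7 (V(C) = (1/7)*89 = 89/7)
V(238)/L(-50, 301) = 89/(7*(18 - 50)) = (89/7)/(-32) = (89/7)*(-1/32) = -89/224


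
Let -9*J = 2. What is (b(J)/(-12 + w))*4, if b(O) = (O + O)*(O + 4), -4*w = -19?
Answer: 2176/2349 ≈ 0.92635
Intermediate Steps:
J = -2/9 (J = -⅑*2 = -2/9 ≈ -0.22222)
w = 19/4 (w = -¼*(-19) = 19/4 ≈ 4.7500)
b(O) = 2*O*(4 + O) (b(O) = (2*O)*(4 + O) = 2*O*(4 + O))
(b(J)/(-12 + w))*4 = ((2*(-2/9)*(4 - 2/9))/(-12 + 19/4))*4 = ((2*(-2/9)*(34/9))/(-29/4))*4 = -4/29*(-136/81)*4 = (544/2349)*4 = 2176/2349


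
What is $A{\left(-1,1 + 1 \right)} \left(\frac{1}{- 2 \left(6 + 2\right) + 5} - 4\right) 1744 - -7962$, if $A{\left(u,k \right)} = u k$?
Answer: $\frac{244542}{11} \approx 22231.0$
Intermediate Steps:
$A{\left(u,k \right)} = k u$
$A{\left(-1,1 + 1 \right)} \left(\frac{1}{- 2 \left(6 + 2\right) + 5} - 4\right) 1744 - -7962 = \left(1 + 1\right) \left(-1\right) \left(\frac{1}{- 2 \left(6 + 2\right) + 5} - 4\right) 1744 - -7962 = 2 \left(-1\right) \left(\frac{1}{\left(-2\right) 8 + 5} - 4\right) 1744 + 7962 = - 2 \left(\frac{1}{-16 + 5} - 4\right) 1744 + 7962 = - 2 \left(\frac{1}{-11} - 4\right) 1744 + 7962 = - 2 \left(- \frac{1}{11} - 4\right) 1744 + 7962 = \left(-2\right) \left(- \frac{45}{11}\right) 1744 + 7962 = \frac{90}{11} \cdot 1744 + 7962 = \frac{156960}{11} + 7962 = \frac{244542}{11}$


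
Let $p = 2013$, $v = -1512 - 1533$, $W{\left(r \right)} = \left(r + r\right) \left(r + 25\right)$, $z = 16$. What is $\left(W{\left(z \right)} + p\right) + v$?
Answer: $280$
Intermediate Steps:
$W{\left(r \right)} = 2 r \left(25 + r\right)$
$v = -3045$
$\left(W{\left(z \right)} + p\right) + v = \left(2 \cdot 16 \left(25 + 16\right) + 2013\right) - 3045 = \left(2 \cdot 16 \cdot 41 + 2013\right) - 3045 = \left(1312 + 2013\right) - 3045 = 3325 - 3045 = 280$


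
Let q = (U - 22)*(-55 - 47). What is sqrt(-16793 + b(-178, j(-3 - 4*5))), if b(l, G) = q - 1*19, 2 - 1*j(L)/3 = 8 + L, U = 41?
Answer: 25*I*sqrt(30) ≈ 136.93*I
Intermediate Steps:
q = -1938 (q = (41 - 22)*(-55 - 47) = 19*(-102) = -1938)
j(L) = -18 - 3*L (j(L) = 6 - 3*(8 + L) = 6 + (-24 - 3*L) = -18 - 3*L)
b(l, G) = -1957 (b(l, G) = -1938 - 1*19 = -1938 - 19 = -1957)
sqrt(-16793 + b(-178, j(-3 - 4*5))) = sqrt(-16793 - 1957) = sqrt(-18750) = 25*I*sqrt(30)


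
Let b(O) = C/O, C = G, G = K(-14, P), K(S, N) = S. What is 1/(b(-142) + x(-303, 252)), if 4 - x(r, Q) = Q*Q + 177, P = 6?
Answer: -71/4521060 ≈ -1.5704e-5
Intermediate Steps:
x(r, Q) = -173 - Q² (x(r, Q) = 4 - (Q*Q + 177) = 4 - (Q² + 177) = 4 - (177 + Q²) = 4 + (-177 - Q²) = -173 - Q²)
G = -14
C = -14
b(O) = -14/O
1/(b(-142) + x(-303, 252)) = 1/(-14/(-142) + (-173 - 1*252²)) = 1/(-14*(-1/142) + (-173 - 1*63504)) = 1/(7/71 + (-173 - 63504)) = 1/(7/71 - 63677) = 1/(-4521060/71) = -71/4521060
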